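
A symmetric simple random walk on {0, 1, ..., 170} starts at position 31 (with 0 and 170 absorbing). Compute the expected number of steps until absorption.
E[τ | X_0 = 31] = 4309

Let v_k = E[τ | X_0 = k]. Boundary: v_0 = v_170 = 0. Recurrence: v_k = 1 + (v_{k-1} + v_{k+1})/2 for 1 ≤ k ≤ 169. The particular solution to v_k − (v_{k-1} + v_{k+1})/2 = 1 is v_k = −k^2. Adding homogeneous solution A + B k and matching boundaries gives v_k = k (170 − k). Substituting k = 31: v_31 = 31 · 139 = 4309.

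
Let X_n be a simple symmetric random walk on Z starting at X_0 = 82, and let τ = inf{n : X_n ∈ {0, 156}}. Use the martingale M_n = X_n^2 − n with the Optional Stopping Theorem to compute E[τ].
E[τ] = 6068

M_n = X_n^2 − n is a martingale (since E[X_{n+1}^2 | F_n] = X_n^2 + 1). By OST (τ has finite mean in a bounded region), E[M_τ] = E[M_0] = X_0^2 − 0 = 82^2 = 6724. Also E[M_τ] = E[X_τ^2] − E[τ]. The walk exits at 0 or 156, with P(hit 156 first) = 82/156, so E[X_τ^2] = 156^2 · 82/156 + 0 = 12792. Thus E[τ] = E[X_τ^2] − E[M_τ] = 12792 − 6724 = 6068 = 82(156 − 82) = 6068.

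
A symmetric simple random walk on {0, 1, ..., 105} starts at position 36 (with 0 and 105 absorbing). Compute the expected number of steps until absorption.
E[τ | X_0 = 36] = 2484

Let v_k = E[τ | X_0 = k]. Boundary: v_0 = v_105 = 0. Recurrence: v_k = 1 + (v_{k-1} + v_{k+1})/2 for 1 ≤ k ≤ 104. The particular solution to v_k − (v_{k-1} + v_{k+1})/2 = 1 is v_k = −k^2. Adding homogeneous solution A + B k and matching boundaries gives v_k = k (105 − k). Substituting k = 36: v_36 = 36 · 69 = 2484.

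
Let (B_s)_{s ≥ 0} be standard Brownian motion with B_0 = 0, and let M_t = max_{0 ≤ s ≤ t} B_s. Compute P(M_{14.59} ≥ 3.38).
P(M_{14.59} ≥ 3.38) = 2·P(B_{14.59} ≥ 3.38) = 2(1 − Φ(3.38/√14.59)) ≈ 0.3762

By the reflection principle for Brownian motion, P(M_t ≥ a) = 2 · P(B_t ≥ a) for a ≥ 0. Since B_t ~ N(0, t), P(B_t ≥ 3.38) = 1 − Φ(3.38/√t) = 1 − Φ(3.38/√14.59) = 1 − Φ(0.8849). So
  P(M_{14.59} ≥ 3.38) = 2(1 − Φ(0.8849)) ≈ 0.3762.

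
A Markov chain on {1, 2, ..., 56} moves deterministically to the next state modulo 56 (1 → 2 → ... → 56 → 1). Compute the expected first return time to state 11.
E[T_11 | X_0 = 11] = 56

The chain cycles deterministically, so starting at state 11 it returns in exactly 56 steps. Equivalently, the stationary distribution is uniform π_j = 1/56 for every state j, so by Kac's formula E[T_11] = 1/π_11 = 56.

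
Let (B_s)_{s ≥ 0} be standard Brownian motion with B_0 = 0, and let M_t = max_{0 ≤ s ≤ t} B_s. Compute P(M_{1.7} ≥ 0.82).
P(M_{1.7} ≥ 0.82) = 2·P(B_{1.7} ≥ 0.82) = 2(1 − Φ(0.82/√1.7)) ≈ 0.5294

By the reflection principle for Brownian motion, P(M_t ≥ a) = 2 · P(B_t ≥ a) for a ≥ 0. Since B_t ~ N(0, t), P(B_t ≥ 0.82) = 1 − Φ(0.82/√t) = 1 − Φ(0.82/√1.7) = 1 − Φ(0.6289). So
  P(M_{1.7} ≥ 0.82) = 2(1 − Φ(0.6289)) ≈ 0.5294.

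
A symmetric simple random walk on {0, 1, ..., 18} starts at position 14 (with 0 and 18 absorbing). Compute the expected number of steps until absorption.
E[τ | X_0 = 14] = 56

Let v_k = E[τ | X_0 = k]. Boundary: v_0 = v_18 = 0. Recurrence: v_k = 1 + (v_{k-1} + v_{k+1})/2 for 1 ≤ k ≤ 17. The particular solution to v_k − (v_{k-1} + v_{k+1})/2 = 1 is v_k = −k^2. Adding homogeneous solution A + B k and matching boundaries gives v_k = k (18 − k). Substituting k = 14: v_14 = 14 · 4 = 56.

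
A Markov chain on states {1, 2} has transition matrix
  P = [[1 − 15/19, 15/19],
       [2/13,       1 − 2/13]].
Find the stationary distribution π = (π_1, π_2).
π_1 = 38/233, π_2 = 195/233

Solve πP = π with π_1 + π_2 = 1. From πP = π: π_1 · (1 − 15/19) + π_2 · 2/13 = π_1 ⇒ π_2 · 2/13 = π_1 · 15/19 ⇒ π_2/π_1 = (15/19)/(2/13) = 195/38. Together with π_1 + π_2 = 1:
  π_1 = (2/13)/(15/19 + 2/13) = (2/13)/(233/247) = 38/233,
  π_2 = (15/19)/(15/19 + 2/13) = (15/19)/(233/247) = 195/233.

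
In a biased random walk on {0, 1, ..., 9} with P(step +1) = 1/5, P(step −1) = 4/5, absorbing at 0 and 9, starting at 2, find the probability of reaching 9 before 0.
P(hit 9 before 0) = (1 − (4)^2) / (1 − (4)^9) = 5/87381

Let u_k denote P(reach 9 before 0 | start at k). Boundary: u_0 = 0, u_9 = 1. Recurrence: u_k = 1/5·u_{k+1} + 4/5·u_{k-1} for 1 ≤ k ≤ 8. Try u_k = A + B·r^k with r = q/p = (4/5)/(1/5) = 4. Substitution satisfies the recurrence; boundary conditions give:
  u_k = (1 − r^k) / (1 − r^N) = (1 − (4)^2) / (1 − (4)^9) = 5/87381.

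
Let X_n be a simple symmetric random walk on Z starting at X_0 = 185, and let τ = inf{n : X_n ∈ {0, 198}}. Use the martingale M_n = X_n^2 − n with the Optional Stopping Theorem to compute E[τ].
E[τ] = 2405

M_n = X_n^2 − n is a martingale (since E[X_{n+1}^2 | F_n] = X_n^2 + 1). By OST (τ has finite mean in a bounded region), E[M_τ] = E[M_0] = X_0^2 − 0 = 185^2 = 34225. Also E[M_τ] = E[X_τ^2] − E[τ]. The walk exits at 0 or 198, with P(hit 198 first) = 185/198, so E[X_τ^2] = 198^2 · 185/198 + 0 = 36630. Thus E[τ] = E[X_τ^2] − E[M_τ] = 36630 − 34225 = 2405 = 185(198 − 185) = 2405.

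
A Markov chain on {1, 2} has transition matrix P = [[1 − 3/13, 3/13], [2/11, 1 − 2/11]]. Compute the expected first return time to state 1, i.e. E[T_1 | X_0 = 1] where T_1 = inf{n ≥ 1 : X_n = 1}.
E[T_1 | X_0 = 1] = 1/π_1 = 59/26

For an irreducible recurrent Markov chain with stationary distribution π, E[T_i | X_0 = i] = 1/π_i (Kac's formula). Here π_1 = (2/11)/(3/13 + 2/11) = (2/11)/(59/143) = 26/59, so E[T_1 | X_0 = 1] = 1/π_1 = (3/13 + 2/11)/(2/11) = (59/143)/(2/11) = 59/26.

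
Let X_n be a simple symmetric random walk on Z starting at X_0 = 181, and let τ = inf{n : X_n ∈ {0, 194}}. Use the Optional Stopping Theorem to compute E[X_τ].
E[X_τ] = 181

X_n is a martingale and τ is a bounded-mean stopping time (indeed τ is finite a.s. with bounded expectation since the walk is in a bounded region). By the OST, E[X_τ] = E[X_0] = 181. Equivalently: E[X_τ] = 194 · P(hit 194 first) + 0 · P(hit 0 first) = 194 · (181/194) = 181.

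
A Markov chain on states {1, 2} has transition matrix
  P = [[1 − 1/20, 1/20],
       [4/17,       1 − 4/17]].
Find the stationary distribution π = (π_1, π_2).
π_1 = 80/97, π_2 = 17/97

Solve πP = π with π_1 + π_2 = 1. From πP = π: π_1 · (1 − 1/20) + π_2 · 4/17 = π_1 ⇒ π_2 · 4/17 = π_1 · 1/20 ⇒ π_2/π_1 = (1/20)/(4/17) = 17/80. Together with π_1 + π_2 = 1:
  π_1 = (4/17)/(1/20 + 4/17) = (4/17)/(97/340) = 80/97,
  π_2 = (1/20)/(1/20 + 4/17) = (1/20)/(97/340) = 17/97.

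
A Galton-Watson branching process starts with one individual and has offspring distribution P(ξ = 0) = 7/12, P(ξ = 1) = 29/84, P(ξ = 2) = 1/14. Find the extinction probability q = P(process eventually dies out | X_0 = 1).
q = 1

Mean offspring μ = 0·7/12 + 1·29/84 + 2·1/14 = 41/84 ≤ 1. For μ ≤ 1 with offspring not concentrated at 1, the Galton-Watson process goes extinct almost surely, so q = 1.
(Algebraic check: The pgf is f(s) = 7/12 + 29/84·s + 1/14·s². The extinction probability q is the smallest fixed point of f in [0, 1]. Setting s = f(s):
  1/14·s² + (29/84 − 1)·s + 7/12 = 0
  1/14·s² − (7/12 + 1/14)·s + 7/12 = 0
which factors as (s − 1)·(1/14·s − 7/12) = 0, giving roots s = 1 and s = (7/12)/(1/14) = 49/6. Since 49/6 ≥ 1, the smallest root in [0, 1] is s = 1.)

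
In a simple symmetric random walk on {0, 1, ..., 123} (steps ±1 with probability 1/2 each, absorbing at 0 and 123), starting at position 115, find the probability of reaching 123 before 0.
P(hit 123 before 0) = 115/123

Let u_k = P(hit 123 before 0 | start at k). Then u_0 = 0, u_123 = 1, and u_k = u_{k-1}/2 + u_{k+1}/2 for 1 ≤ k ≤ 122. This harmonic recurrence is solved by u_k = k/123, giving u_115 = 115/123.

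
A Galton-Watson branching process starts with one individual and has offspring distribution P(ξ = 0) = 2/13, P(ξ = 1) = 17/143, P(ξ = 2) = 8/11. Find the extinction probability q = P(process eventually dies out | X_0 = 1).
q = 11/52

The pgf is f(s) = 2/13 + 17/143·s + 8/11·s². The extinction probability q is the smallest fixed point of f in [0, 1]. Setting s = f(s):
  8/11·s² + (17/143 − 1)·s + 2/13 = 0
  8/11·s² − (2/13 + 8/11)·s + 2/13 = 0
which factors as (s − 1)·(8/11·s − 2/13) = 0, giving roots s = 1 and s = (2/13)/(8/11) = 11/52.
Mean offspring μ = 17/143 + 2·8/11 = 225/143 > 1 (supercritical), so q < 1. The extinction probability is the smaller root: q = (2/13)/(8/11) = 11/52.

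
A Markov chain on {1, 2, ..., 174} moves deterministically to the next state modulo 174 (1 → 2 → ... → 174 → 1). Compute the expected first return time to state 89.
E[T_89 | X_0 = 89] = 174

The chain cycles deterministically, so starting at state 89 it returns in exactly 174 steps. Equivalently, the stationary distribution is uniform π_j = 1/174 for every state j, so by Kac's formula E[T_89] = 1/π_89 = 174.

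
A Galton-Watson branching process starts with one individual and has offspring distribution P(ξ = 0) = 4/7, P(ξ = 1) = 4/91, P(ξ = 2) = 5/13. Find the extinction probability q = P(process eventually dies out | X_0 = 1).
q = 1

Mean offspring μ = 0·4/7 + 1·4/91 + 2·5/13 = 74/91 ≤ 1. For μ ≤ 1 with offspring not concentrated at 1, the Galton-Watson process goes extinct almost surely, so q = 1.
(Algebraic check: The pgf is f(s) = 4/7 + 4/91·s + 5/13·s². The extinction probability q is the smallest fixed point of f in [0, 1]. Setting s = f(s):
  5/13·s² + (4/91 − 1)·s + 4/7 = 0
  5/13·s² − (4/7 + 5/13)·s + 4/7 = 0
which factors as (s − 1)·(5/13·s − 4/7) = 0, giving roots s = 1 and s = (4/7)/(5/13) = 52/35. Since 52/35 ≥ 1, the smallest root in [0, 1] is s = 1.)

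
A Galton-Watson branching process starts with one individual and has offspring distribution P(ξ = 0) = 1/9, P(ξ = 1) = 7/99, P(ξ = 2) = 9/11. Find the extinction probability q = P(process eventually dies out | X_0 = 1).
q = 11/81

The pgf is f(s) = 1/9 + 7/99·s + 9/11·s². The extinction probability q is the smallest fixed point of f in [0, 1]. Setting s = f(s):
  9/11·s² + (7/99 − 1)·s + 1/9 = 0
  9/11·s² − (1/9 + 9/11)·s + 1/9 = 0
which factors as (s − 1)·(9/11·s − 1/9) = 0, giving roots s = 1 and s = (1/9)/(9/11) = 11/81.
Mean offspring μ = 7/99 + 2·9/11 = 169/99 > 1 (supercritical), so q < 1. The extinction probability is the smaller root: q = (1/9)/(9/11) = 11/81.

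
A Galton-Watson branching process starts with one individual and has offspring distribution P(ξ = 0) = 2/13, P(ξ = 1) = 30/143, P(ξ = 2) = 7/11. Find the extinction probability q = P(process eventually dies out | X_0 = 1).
q = 22/91

The pgf is f(s) = 2/13 + 30/143·s + 7/11·s². The extinction probability q is the smallest fixed point of f in [0, 1]. Setting s = f(s):
  7/11·s² + (30/143 − 1)·s + 2/13 = 0
  7/11·s² − (2/13 + 7/11)·s + 2/13 = 0
which factors as (s − 1)·(7/11·s − 2/13) = 0, giving roots s = 1 and s = (2/13)/(7/11) = 22/91.
Mean offspring μ = 30/143 + 2·7/11 = 212/143 > 1 (supercritical), so q < 1. The extinction probability is the smaller root: q = (2/13)/(7/11) = 22/91.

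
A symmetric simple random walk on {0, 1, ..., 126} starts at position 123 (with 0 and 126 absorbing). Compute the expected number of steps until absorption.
E[τ | X_0 = 123] = 369

Let v_k = E[τ | X_0 = k]. Boundary: v_0 = v_126 = 0. Recurrence: v_k = 1 + (v_{k-1} + v_{k+1})/2 for 1 ≤ k ≤ 125. The particular solution to v_k − (v_{k-1} + v_{k+1})/2 = 1 is v_k = −k^2. Adding homogeneous solution A + B k and matching boundaries gives v_k = k (126 − k). Substituting k = 123: v_123 = 123 · 3 = 369.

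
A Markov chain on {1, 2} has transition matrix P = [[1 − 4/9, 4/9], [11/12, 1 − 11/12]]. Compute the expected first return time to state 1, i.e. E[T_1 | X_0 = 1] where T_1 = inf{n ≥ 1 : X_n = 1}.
E[T_1 | X_0 = 1] = 1/π_1 = 49/33

For an irreducible recurrent Markov chain with stationary distribution π, E[T_i | X_0 = i] = 1/π_i (Kac's formula). Here π_1 = (11/12)/(4/9 + 11/12) = (11/12)/(49/36) = 33/49, so E[T_1 | X_0 = 1] = 1/π_1 = (4/9 + 11/12)/(11/12) = (49/36)/(11/12) = 49/33.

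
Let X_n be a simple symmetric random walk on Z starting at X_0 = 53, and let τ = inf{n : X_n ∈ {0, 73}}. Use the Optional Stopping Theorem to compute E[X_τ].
E[X_τ] = 53

X_n is a martingale and τ is a bounded-mean stopping time (indeed τ is finite a.s. with bounded expectation since the walk is in a bounded region). By the OST, E[X_τ] = E[X_0] = 53. Equivalently: E[X_τ] = 73 · P(hit 73 first) + 0 · P(hit 0 first) = 73 · (53/73) = 53.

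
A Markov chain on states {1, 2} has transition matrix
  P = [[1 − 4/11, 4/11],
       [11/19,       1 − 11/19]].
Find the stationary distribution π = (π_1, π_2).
π_1 = 121/197, π_2 = 76/197

Solve πP = π with π_1 + π_2 = 1. From πP = π: π_1 · (1 − 4/11) + π_2 · 11/19 = π_1 ⇒ π_2 · 11/19 = π_1 · 4/11 ⇒ π_2/π_1 = (4/11)/(11/19) = 76/121. Together with π_1 + π_2 = 1:
  π_1 = (11/19)/(4/11 + 11/19) = (11/19)/(197/209) = 121/197,
  π_2 = (4/11)/(4/11 + 11/19) = (4/11)/(197/209) = 76/197.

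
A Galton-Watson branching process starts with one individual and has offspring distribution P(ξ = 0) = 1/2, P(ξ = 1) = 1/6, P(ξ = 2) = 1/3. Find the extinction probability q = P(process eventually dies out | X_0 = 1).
q = 1

Mean offspring μ = 0·1/2 + 1·1/6 + 2·1/3 = 5/6 ≤ 1. For μ ≤ 1 with offspring not concentrated at 1, the Galton-Watson process goes extinct almost surely, so q = 1.
(Algebraic check: The pgf is f(s) = 1/2 + 1/6·s + 1/3·s². The extinction probability q is the smallest fixed point of f in [0, 1]. Setting s = f(s):
  1/3·s² + (1/6 − 1)·s + 1/2 = 0
  1/3·s² − (1/2 + 1/3)·s + 1/2 = 0
which factors as (s − 1)·(1/3·s − 1/2) = 0, giving roots s = 1 and s = (1/2)/(1/3) = 3/2. Since 3/2 ≥ 1, the smallest root in [0, 1] is s = 1.)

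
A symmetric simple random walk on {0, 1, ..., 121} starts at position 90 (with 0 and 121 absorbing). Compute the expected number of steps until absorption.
E[τ | X_0 = 90] = 2790

Let v_k = E[τ | X_0 = k]. Boundary: v_0 = v_121 = 0. Recurrence: v_k = 1 + (v_{k-1} + v_{k+1})/2 for 1 ≤ k ≤ 120. The particular solution to v_k − (v_{k-1} + v_{k+1})/2 = 1 is v_k = −k^2. Adding homogeneous solution A + B k and matching boundaries gives v_k = k (121 − k). Substituting k = 90: v_90 = 90 · 31 = 2790.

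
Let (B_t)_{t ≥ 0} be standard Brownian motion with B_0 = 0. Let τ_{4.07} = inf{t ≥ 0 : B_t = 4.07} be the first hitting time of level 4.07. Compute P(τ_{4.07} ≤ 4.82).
P(τ_{4.07} ≤ 4.82) = 2(1 − Φ(4.07/√4.82)) = 2(1 − Φ(1.8538)) ≈ 0.0638

By the reflection principle for standard BM, P(τ_b ≤ t) = 2 · P(B_t ≥ b). Since B_t ~ N(0, t), P(B_t ≥ 4.07) = 1 − Φ(4.07/√t) = 1 − Φ(4.07/√4.82) = 1 − Φ(1.8538) ≈ 0.03188. Doubling: P(τ_{4.07} ≤ 4.82) ≈ 2 · 0.03188 = 0.06376 ≈ 0.0638.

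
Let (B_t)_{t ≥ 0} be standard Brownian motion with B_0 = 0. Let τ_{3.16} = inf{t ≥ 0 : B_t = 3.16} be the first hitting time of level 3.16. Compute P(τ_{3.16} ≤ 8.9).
P(τ_{3.16} ≤ 8.9) = 2(1 − Φ(3.16/√8.9)) = 2(1 − Φ(1.0592)) ≈ 0.2895

By the reflection principle for standard BM, P(τ_b ≤ t) = 2 · P(B_t ≥ b). Since B_t ~ N(0, t), P(B_t ≥ 3.16) = 1 − Φ(3.16/√t) = 1 − Φ(3.16/√8.9) = 1 − Φ(1.0592) ≈ 0.14475. Doubling: P(τ_{3.16} ≤ 8.9) ≈ 2 · 0.14475 = 0.28950 ≈ 0.2895.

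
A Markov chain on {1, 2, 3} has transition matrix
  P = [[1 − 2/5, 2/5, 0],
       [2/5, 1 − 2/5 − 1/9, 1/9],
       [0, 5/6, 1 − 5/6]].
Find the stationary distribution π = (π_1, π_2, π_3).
π = (15/32, 15/32, 1/16)

This is a birth-death chain on three states, which satisfies detailed balance: π_1 · P_{12} = π_2 · P_{21} and π_2 · P_{23} = π_3 · P_{32}.
From π_1 · 2/5 = π_2 · 2/5: π_2/π_1 = (2/5)/(2/5) = 1.
From π_2 · 1/9 = π_3 · 5/6: π_3/π_2 = (1/9)/(5/6) = 2/15.
Take π_1 proportional to 1; then unnormalized π = (1, 1, 2/15). Normalize by dividing by the sum 32/15:
  π = (15/32, 15/32, 1/16).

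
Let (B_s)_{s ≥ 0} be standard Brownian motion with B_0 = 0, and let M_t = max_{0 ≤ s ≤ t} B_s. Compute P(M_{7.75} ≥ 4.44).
P(M_{7.75} ≥ 4.44) = 2·P(B_{7.75} ≥ 4.44) = 2(1 − Φ(4.44/√7.75)) ≈ 0.1107

By the reflection principle for Brownian motion, P(M_t ≥ a) = 2 · P(B_t ≥ a) for a ≥ 0. Since B_t ~ N(0, t), P(B_t ≥ 4.44) = 1 − Φ(4.44/√t) = 1 − Φ(4.44/√7.75) = 1 − Φ(1.5949). So
  P(M_{7.75} ≥ 4.44) = 2(1 − Φ(1.5949)) ≈ 0.1107.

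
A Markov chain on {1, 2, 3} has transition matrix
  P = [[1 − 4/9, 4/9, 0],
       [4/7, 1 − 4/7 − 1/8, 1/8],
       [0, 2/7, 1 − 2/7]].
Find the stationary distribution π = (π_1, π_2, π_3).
π = (144/305, 112/305, 49/305)

This is a birth-death chain on three states, which satisfies detailed balance: π_1 · P_{12} = π_2 · P_{21} and π_2 · P_{23} = π_3 · P_{32}.
From π_1 · 4/9 = π_2 · 4/7: π_2/π_1 = (4/9)/(4/7) = 7/9.
From π_2 · 1/8 = π_3 · 2/7: π_3/π_2 = (1/8)/(2/7) = 7/16.
Take π_1 proportional to 1; then unnormalized π = (1, 7/9, 49/144). Normalize by dividing by the sum 305/144:
  π = (144/305, 112/305, 49/305).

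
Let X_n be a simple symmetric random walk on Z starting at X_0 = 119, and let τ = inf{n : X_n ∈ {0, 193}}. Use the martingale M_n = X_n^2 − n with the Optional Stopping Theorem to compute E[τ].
E[τ] = 8806

M_n = X_n^2 − n is a martingale (since E[X_{n+1}^2 | F_n] = X_n^2 + 1). By OST (τ has finite mean in a bounded region), E[M_τ] = E[M_0] = X_0^2 − 0 = 119^2 = 14161. Also E[M_τ] = E[X_τ^2] − E[τ]. The walk exits at 0 or 193, with P(hit 193 first) = 119/193, so E[X_τ^2] = 193^2 · 119/193 + 0 = 22967. Thus E[τ] = E[X_τ^2] − E[M_τ] = 22967 − 14161 = 8806 = 119(193 − 119) = 8806.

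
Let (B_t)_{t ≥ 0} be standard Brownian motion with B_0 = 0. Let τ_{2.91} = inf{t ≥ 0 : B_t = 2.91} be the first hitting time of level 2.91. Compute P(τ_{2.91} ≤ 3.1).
P(τ_{2.91} ≤ 3.1) = 2(1 − Φ(2.91/√3.1)) = 2(1 − Φ(1.6528)) ≈ 0.0984

By the reflection principle for standard BM, P(τ_b ≤ t) = 2 · P(B_t ≥ b). Since B_t ~ N(0, t), P(B_t ≥ 2.91) = 1 − Φ(2.91/√t) = 1 − Φ(2.91/√3.1) = 1 − Φ(1.6528) ≈ 0.04919. Doubling: P(τ_{2.91} ≤ 3.1) ≈ 2 · 0.04919 = 0.09838 ≈ 0.0984.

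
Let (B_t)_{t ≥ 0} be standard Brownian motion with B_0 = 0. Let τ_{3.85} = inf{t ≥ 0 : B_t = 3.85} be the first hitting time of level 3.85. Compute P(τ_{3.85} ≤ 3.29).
P(τ_{3.85} ≤ 3.29) = 2(1 − Φ(3.85/√3.29)) = 2(1 − Φ(2.1226)) ≈ 0.0338

By the reflection principle for standard BM, P(τ_b ≤ t) = 2 · P(B_t ≥ b). Since B_t ~ N(0, t), P(B_t ≥ 3.85) = 1 − Φ(3.85/√t) = 1 − Φ(3.85/√3.29) = 1 − Φ(2.1226) ≈ 0.01689. Doubling: P(τ_{3.85} ≤ 3.29) ≈ 2 · 0.01689 = 0.03378 ≈ 0.0338.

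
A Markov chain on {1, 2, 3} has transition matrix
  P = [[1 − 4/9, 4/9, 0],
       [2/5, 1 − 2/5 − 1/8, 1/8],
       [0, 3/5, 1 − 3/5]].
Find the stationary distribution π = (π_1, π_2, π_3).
π = (108/253, 120/253, 25/253)

This is a birth-death chain on three states, which satisfies detailed balance: π_1 · P_{12} = π_2 · P_{21} and π_2 · P_{23} = π_3 · P_{32}.
From π_1 · 4/9 = π_2 · 2/5: π_2/π_1 = (4/9)/(2/5) = 10/9.
From π_2 · 1/8 = π_3 · 3/5: π_3/π_2 = (1/8)/(3/5) = 5/24.
Take π_1 proportional to 1; then unnormalized π = (1, 10/9, 25/108). Normalize by dividing by the sum 253/108:
  π = (108/253, 120/253, 25/253).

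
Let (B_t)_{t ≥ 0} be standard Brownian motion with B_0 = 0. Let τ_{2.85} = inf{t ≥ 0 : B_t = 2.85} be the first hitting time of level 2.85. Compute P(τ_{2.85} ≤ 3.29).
P(τ_{2.85} ≤ 3.29) = 2(1 − Φ(2.85/√3.29)) = 2(1 − Φ(1.5713)) ≈ 0.1161

By the reflection principle for standard BM, P(τ_b ≤ t) = 2 · P(B_t ≥ b). Since B_t ~ N(0, t), P(B_t ≥ 2.85) = 1 − Φ(2.85/√t) = 1 − Φ(2.85/√3.29) = 1 − Φ(1.5713) ≈ 0.05806. Doubling: P(τ_{2.85} ≤ 3.29) ≈ 2 · 0.05806 = 0.11612 ≈ 0.1161.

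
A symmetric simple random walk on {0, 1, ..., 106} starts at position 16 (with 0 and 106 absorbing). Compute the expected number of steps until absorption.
E[τ | X_0 = 16] = 1440

Let v_k = E[τ | X_0 = k]. Boundary: v_0 = v_106 = 0. Recurrence: v_k = 1 + (v_{k-1} + v_{k+1})/2 for 1 ≤ k ≤ 105. The particular solution to v_k − (v_{k-1} + v_{k+1})/2 = 1 is v_k = −k^2. Adding homogeneous solution A + B k and matching boundaries gives v_k = k (106 − k). Substituting k = 16: v_16 = 16 · 90 = 1440.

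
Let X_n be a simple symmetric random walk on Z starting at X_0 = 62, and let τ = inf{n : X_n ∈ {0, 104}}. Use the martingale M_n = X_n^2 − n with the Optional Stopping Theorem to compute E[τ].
E[τ] = 2604

M_n = X_n^2 − n is a martingale (since E[X_{n+1}^2 | F_n] = X_n^2 + 1). By OST (τ has finite mean in a bounded region), E[M_τ] = E[M_0] = X_0^2 − 0 = 62^2 = 3844. Also E[M_τ] = E[X_τ^2] − E[τ]. The walk exits at 0 or 104, with P(hit 104 first) = 62/104, so E[X_τ^2] = 104^2 · 62/104 + 0 = 6448. Thus E[τ] = E[X_τ^2] − E[M_τ] = 6448 − 3844 = 2604 = 62(104 − 62) = 2604.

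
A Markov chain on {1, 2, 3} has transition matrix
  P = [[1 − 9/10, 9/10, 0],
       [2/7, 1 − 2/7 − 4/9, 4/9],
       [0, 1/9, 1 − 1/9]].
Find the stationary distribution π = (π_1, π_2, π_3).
π = (4/67, 63/335, 252/335)

This is a birth-death chain on three states, which satisfies detailed balance: π_1 · P_{12} = π_2 · P_{21} and π_2 · P_{23} = π_3 · P_{32}.
From π_1 · 9/10 = π_2 · 2/7: π_2/π_1 = (9/10)/(2/7) = 63/20.
From π_2 · 4/9 = π_3 · 1/9: π_3/π_2 = (4/9)/(1/9) = 4.
Take π_1 proportional to 1; then unnormalized π = (1, 63/20, 63/5). Normalize by dividing by the sum 67/4:
  π = (4/67, 63/335, 252/335).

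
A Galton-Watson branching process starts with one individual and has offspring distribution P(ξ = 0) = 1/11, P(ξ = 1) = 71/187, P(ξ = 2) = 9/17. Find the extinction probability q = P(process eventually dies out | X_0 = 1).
q = 17/99

The pgf is f(s) = 1/11 + 71/187·s + 9/17·s². The extinction probability q is the smallest fixed point of f in [0, 1]. Setting s = f(s):
  9/17·s² + (71/187 − 1)·s + 1/11 = 0
  9/17·s² − (1/11 + 9/17)·s + 1/11 = 0
which factors as (s − 1)·(9/17·s − 1/11) = 0, giving roots s = 1 and s = (1/11)/(9/17) = 17/99.
Mean offspring μ = 71/187 + 2·9/17 = 269/187 > 1 (supercritical), so q < 1. The extinction probability is the smaller root: q = (1/11)/(9/17) = 17/99.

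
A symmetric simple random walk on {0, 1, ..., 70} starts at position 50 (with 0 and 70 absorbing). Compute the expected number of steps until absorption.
E[τ | X_0 = 50] = 1000

Let v_k = E[τ | X_0 = k]. Boundary: v_0 = v_70 = 0. Recurrence: v_k = 1 + (v_{k-1} + v_{k+1})/2 for 1 ≤ k ≤ 69. The particular solution to v_k − (v_{k-1} + v_{k+1})/2 = 1 is v_k = −k^2. Adding homogeneous solution A + B k and matching boundaries gives v_k = k (70 − k). Substituting k = 50: v_50 = 50 · 20 = 1000.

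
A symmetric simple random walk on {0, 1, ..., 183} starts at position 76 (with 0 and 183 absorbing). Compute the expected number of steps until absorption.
E[τ | X_0 = 76] = 8132

Let v_k = E[τ | X_0 = k]. Boundary: v_0 = v_183 = 0. Recurrence: v_k = 1 + (v_{k-1} + v_{k+1})/2 for 1 ≤ k ≤ 182. The particular solution to v_k − (v_{k-1} + v_{k+1})/2 = 1 is v_k = −k^2. Adding homogeneous solution A + B k and matching boundaries gives v_k = k (183 − k). Substituting k = 76: v_76 = 76 · 107 = 8132.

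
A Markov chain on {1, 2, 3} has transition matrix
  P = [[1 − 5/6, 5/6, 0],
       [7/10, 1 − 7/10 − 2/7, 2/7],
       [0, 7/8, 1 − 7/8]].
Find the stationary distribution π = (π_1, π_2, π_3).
π = (1029/2654, 1225/2654, 200/1327)

This is a birth-death chain on three states, which satisfies detailed balance: π_1 · P_{12} = π_2 · P_{21} and π_2 · P_{23} = π_3 · P_{32}.
From π_1 · 5/6 = π_2 · 7/10: π_2/π_1 = (5/6)/(7/10) = 25/21.
From π_2 · 2/7 = π_3 · 7/8: π_3/π_2 = (2/7)/(7/8) = 16/49.
Take π_1 proportional to 1; then unnormalized π = (1, 25/21, 400/1029). Normalize by dividing by the sum 2654/1029:
  π = (1029/2654, 1225/2654, 200/1327).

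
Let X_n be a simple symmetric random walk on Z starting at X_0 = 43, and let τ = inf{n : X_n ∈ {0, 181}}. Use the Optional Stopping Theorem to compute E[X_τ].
E[X_τ] = 43

X_n is a martingale and τ is a bounded-mean stopping time (indeed τ is finite a.s. with bounded expectation since the walk is in a bounded region). By the OST, E[X_τ] = E[X_0] = 43. Equivalently: E[X_τ] = 181 · P(hit 181 first) + 0 · P(hit 0 first) = 181 · (43/181) = 43.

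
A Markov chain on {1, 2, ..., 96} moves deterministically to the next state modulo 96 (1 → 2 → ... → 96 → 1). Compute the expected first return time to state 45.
E[T_45 | X_0 = 45] = 96

The chain cycles deterministically, so starting at state 45 it returns in exactly 96 steps. Equivalently, the stationary distribution is uniform π_j = 1/96 for every state j, so by Kac's formula E[T_45] = 1/π_45 = 96.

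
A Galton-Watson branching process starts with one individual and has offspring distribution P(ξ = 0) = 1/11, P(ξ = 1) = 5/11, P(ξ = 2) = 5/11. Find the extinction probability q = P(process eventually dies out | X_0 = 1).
q = 1/5

The pgf is f(s) = 1/11 + 5/11·s + 5/11·s². The extinction probability q is the smallest fixed point of f in [0, 1]. Setting s = f(s):
  5/11·s² + (5/11 − 1)·s + 1/11 = 0
  5/11·s² − (1/11 + 5/11)·s + 1/11 = 0
which factors as (s − 1)·(5/11·s − 1/11) = 0, giving roots s = 1 and s = (1/11)/(5/11) = 1/5.
Mean offspring μ = 5/11 + 2·5/11 = 15/11 > 1 (supercritical), so q < 1. The extinction probability is the smaller root: q = (1/11)/(5/11) = 1/5.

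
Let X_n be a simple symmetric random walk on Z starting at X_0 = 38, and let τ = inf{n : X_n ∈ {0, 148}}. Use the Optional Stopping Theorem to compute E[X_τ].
E[X_τ] = 38

X_n is a martingale and τ is a bounded-mean stopping time (indeed τ is finite a.s. with bounded expectation since the walk is in a bounded region). By the OST, E[X_τ] = E[X_0] = 38. Equivalently: E[X_τ] = 148 · P(hit 148 first) + 0 · P(hit 0 first) = 148 · (38/148) = 38.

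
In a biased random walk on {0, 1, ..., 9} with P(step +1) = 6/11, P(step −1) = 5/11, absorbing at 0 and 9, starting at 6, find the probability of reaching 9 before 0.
P(hit 9 before 0) = (1 − (5/6)^6) / (1 − (5/6)^9) = 73656/89281

Let u_k denote P(reach 9 before 0 | start at k). Boundary: u_0 = 0, u_9 = 1. Recurrence: u_k = 6/11·u_{k+1} + 5/11·u_{k-1} for 1 ≤ k ≤ 8. Try u_k = A + B·r^k with r = q/p = (5/11)/(6/11) = 5/6. Substitution satisfies the recurrence; boundary conditions give:
  u_k = (1 − r^k) / (1 − r^N) = (1 − (5/6)^6) / (1 − (5/6)^9) = 73656/89281.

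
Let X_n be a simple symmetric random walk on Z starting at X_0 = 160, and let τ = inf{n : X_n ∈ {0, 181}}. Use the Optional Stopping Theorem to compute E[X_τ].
E[X_τ] = 160

X_n is a martingale and τ is a bounded-mean stopping time (indeed τ is finite a.s. with bounded expectation since the walk is in a bounded region). By the OST, E[X_τ] = E[X_0] = 160. Equivalently: E[X_τ] = 181 · P(hit 181 first) + 0 · P(hit 0 first) = 181 · (160/181) = 160.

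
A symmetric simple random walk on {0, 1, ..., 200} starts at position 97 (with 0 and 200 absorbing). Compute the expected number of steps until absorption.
E[τ | X_0 = 97] = 9991

Let v_k = E[τ | X_0 = k]. Boundary: v_0 = v_200 = 0. Recurrence: v_k = 1 + (v_{k-1} + v_{k+1})/2 for 1 ≤ k ≤ 199. The particular solution to v_k − (v_{k-1} + v_{k+1})/2 = 1 is v_k = −k^2. Adding homogeneous solution A + B k and matching boundaries gives v_k = k (200 − k). Substituting k = 97: v_97 = 97 · 103 = 9991.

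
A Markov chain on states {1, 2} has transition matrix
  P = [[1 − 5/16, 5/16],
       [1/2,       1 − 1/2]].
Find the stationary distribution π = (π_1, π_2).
π_1 = 8/13, π_2 = 5/13

Solve πP = π with π_1 + π_2 = 1. From πP = π: π_1 · (1 − 5/16) + π_2 · 1/2 = π_1 ⇒ π_2 · 1/2 = π_1 · 5/16 ⇒ π_2/π_1 = (5/16)/(1/2) = 5/8. Together with π_1 + π_2 = 1:
  π_1 = (1/2)/(5/16 + 1/2) = (1/2)/(13/16) = 8/13,
  π_2 = (5/16)/(5/16 + 1/2) = (5/16)/(13/16) = 5/13.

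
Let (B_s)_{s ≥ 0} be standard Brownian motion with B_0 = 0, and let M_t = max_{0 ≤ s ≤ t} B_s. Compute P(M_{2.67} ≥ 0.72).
P(M_{2.67} ≥ 0.72) = 2·P(B_{2.67} ≥ 0.72) = 2(1 − Φ(0.72/√2.67)) ≈ 0.6595

By the reflection principle for Brownian motion, P(M_t ≥ a) = 2 · P(B_t ≥ a) for a ≥ 0. Since B_t ~ N(0, t), P(B_t ≥ 0.72) = 1 − Φ(0.72/√t) = 1 − Φ(0.72/√2.67) = 1 − Φ(0.4406). So
  P(M_{2.67} ≥ 0.72) = 2(1 − Φ(0.4406)) ≈ 0.6595.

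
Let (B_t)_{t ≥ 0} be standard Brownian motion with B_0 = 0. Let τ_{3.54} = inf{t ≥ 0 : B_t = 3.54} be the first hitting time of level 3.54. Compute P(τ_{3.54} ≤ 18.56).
P(τ_{3.54} ≤ 18.56) = 2(1 − Φ(3.54/√18.56)) = 2(1 − Φ(0.8217)) ≈ 0.4112

By the reflection principle for standard BM, P(τ_b ≤ t) = 2 · P(B_t ≥ b). Since B_t ~ N(0, t), P(B_t ≥ 3.54) = 1 − Φ(3.54/√t) = 1 − Φ(3.54/√18.56) = 1 − Φ(0.8217) ≈ 0.20562. Doubling: P(τ_{3.54} ≤ 18.56) ≈ 2 · 0.20562 = 0.41124 ≈ 0.4112.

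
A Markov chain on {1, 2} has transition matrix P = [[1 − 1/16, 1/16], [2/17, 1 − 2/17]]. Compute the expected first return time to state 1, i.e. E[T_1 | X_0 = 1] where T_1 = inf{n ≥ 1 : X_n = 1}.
E[T_1 | X_0 = 1] = 1/π_1 = 49/32

For an irreducible recurrent Markov chain with stationary distribution π, E[T_i | X_0 = i] = 1/π_i (Kac's formula). Here π_1 = (2/17)/(1/16 + 2/17) = (2/17)/(49/272) = 32/49, so E[T_1 | X_0 = 1] = 1/π_1 = (1/16 + 2/17)/(2/17) = (49/272)/(2/17) = 49/32.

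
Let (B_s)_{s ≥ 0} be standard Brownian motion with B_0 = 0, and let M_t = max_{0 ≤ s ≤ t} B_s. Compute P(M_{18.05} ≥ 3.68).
P(M_{18.05} ≥ 3.68) = 2·P(B_{18.05} ≥ 3.68) = 2(1 − Φ(3.68/√18.05)) ≈ 0.3864

By the reflection principle for Brownian motion, P(M_t ≥ a) = 2 · P(B_t ≥ a) for a ≥ 0. Since B_t ~ N(0, t), P(B_t ≥ 3.68) = 1 − Φ(3.68/√t) = 1 − Φ(3.68/√18.05) = 1 − Φ(0.8662). So
  P(M_{18.05} ≥ 3.68) = 2(1 − Φ(0.8662)) ≈ 0.3864.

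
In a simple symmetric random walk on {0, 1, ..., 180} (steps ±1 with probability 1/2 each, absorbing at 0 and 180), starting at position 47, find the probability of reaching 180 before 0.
P(hit 180 before 0) = 47/180

Let u_k = P(hit 180 before 0 | start at k). Then u_0 = 0, u_180 = 1, and u_k = u_{k-1}/2 + u_{k+1}/2 for 1 ≤ k ≤ 179. This harmonic recurrence is solved by u_k = k/180, giving u_47 = 47/180.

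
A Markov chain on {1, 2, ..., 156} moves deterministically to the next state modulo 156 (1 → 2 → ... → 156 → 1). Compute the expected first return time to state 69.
E[T_69 | X_0 = 69] = 156

The chain cycles deterministically, so starting at state 69 it returns in exactly 156 steps. Equivalently, the stationary distribution is uniform π_j = 1/156 for every state j, so by Kac's formula E[T_69] = 1/π_69 = 156.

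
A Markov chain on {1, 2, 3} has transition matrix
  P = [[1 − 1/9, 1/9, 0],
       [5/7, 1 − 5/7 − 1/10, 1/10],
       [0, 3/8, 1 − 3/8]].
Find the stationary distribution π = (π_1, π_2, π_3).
π = (675/808, 105/808, 7/202)

This is a birth-death chain on three states, which satisfies detailed balance: π_1 · P_{12} = π_2 · P_{21} and π_2 · P_{23} = π_3 · P_{32}.
From π_1 · 1/9 = π_2 · 5/7: π_2/π_1 = (1/9)/(5/7) = 7/45.
From π_2 · 1/10 = π_3 · 3/8: π_3/π_2 = (1/10)/(3/8) = 4/15.
Take π_1 proportional to 1; then unnormalized π = (1, 7/45, 28/675). Normalize by dividing by the sum 808/675:
  π = (675/808, 105/808, 7/202).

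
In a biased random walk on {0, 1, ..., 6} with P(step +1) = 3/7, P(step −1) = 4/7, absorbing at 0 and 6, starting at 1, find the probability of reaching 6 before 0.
P(hit 6 before 0) = (1 − (4/3)^1) / (1 − (4/3)^6) = 243/3367

Let u_k denote P(reach 6 before 0 | start at k). Boundary: u_0 = 0, u_6 = 1. Recurrence: u_k = 3/7·u_{k+1} + 4/7·u_{k-1} for 1 ≤ k ≤ 5. Try u_k = A + B·r^k with r = q/p = (4/7)/(3/7) = 4/3. Substitution satisfies the recurrence; boundary conditions give:
  u_k = (1 − r^k) / (1 − r^N) = (1 − (4/3)^1) / (1 − (4/3)^6) = 243/3367.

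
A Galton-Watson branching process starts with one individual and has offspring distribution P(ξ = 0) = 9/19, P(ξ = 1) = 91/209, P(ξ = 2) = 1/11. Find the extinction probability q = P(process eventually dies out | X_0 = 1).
q = 1

Mean offspring μ = 0·9/19 + 1·91/209 + 2·1/11 = 129/209 ≤ 1. For μ ≤ 1 with offspring not concentrated at 1, the Galton-Watson process goes extinct almost surely, so q = 1.
(Algebraic check: The pgf is f(s) = 9/19 + 91/209·s + 1/11·s². The extinction probability q is the smallest fixed point of f in [0, 1]. Setting s = f(s):
  1/11·s² + (91/209 − 1)·s + 9/19 = 0
  1/11·s² − (9/19 + 1/11)·s + 9/19 = 0
which factors as (s − 1)·(1/11·s − 9/19) = 0, giving roots s = 1 and s = (9/19)/(1/11) = 99/19. Since 99/19 ≥ 1, the smallest root in [0, 1] is s = 1.)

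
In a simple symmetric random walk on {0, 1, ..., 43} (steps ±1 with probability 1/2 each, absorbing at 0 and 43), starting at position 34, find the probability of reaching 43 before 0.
P(hit 43 before 0) = 34/43

Let u_k = P(hit 43 before 0 | start at k). Then u_0 = 0, u_43 = 1, and u_k = u_{k-1}/2 + u_{k+1}/2 for 1 ≤ k ≤ 42. This harmonic recurrence is solved by u_k = k/43, giving u_34 = 34/43.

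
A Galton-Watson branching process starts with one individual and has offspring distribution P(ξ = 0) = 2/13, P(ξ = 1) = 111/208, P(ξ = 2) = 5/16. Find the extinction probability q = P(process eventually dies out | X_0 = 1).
q = 32/65

The pgf is f(s) = 2/13 + 111/208·s + 5/16·s². The extinction probability q is the smallest fixed point of f in [0, 1]. Setting s = f(s):
  5/16·s² + (111/208 − 1)·s + 2/13 = 0
  5/16·s² − (2/13 + 5/16)·s + 2/13 = 0
which factors as (s − 1)·(5/16·s − 2/13) = 0, giving roots s = 1 and s = (2/13)/(5/16) = 32/65.
Mean offspring μ = 111/208 + 2·5/16 = 241/208 > 1 (supercritical), so q < 1. The extinction probability is the smaller root: q = (2/13)/(5/16) = 32/65.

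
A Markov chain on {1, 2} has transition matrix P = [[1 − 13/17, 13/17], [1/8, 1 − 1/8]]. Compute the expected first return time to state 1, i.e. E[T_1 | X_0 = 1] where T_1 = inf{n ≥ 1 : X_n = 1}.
E[T_1 | X_0 = 1] = 1/π_1 = 121/17

For an irreducible recurrent Markov chain with stationary distribution π, E[T_i | X_0 = i] = 1/π_i (Kac's formula). Here π_1 = (1/8)/(13/17 + 1/8) = (1/8)/(121/136) = 17/121, so E[T_1 | X_0 = 1] = 1/π_1 = (13/17 + 1/8)/(1/8) = (121/136)/(1/8) = 121/17.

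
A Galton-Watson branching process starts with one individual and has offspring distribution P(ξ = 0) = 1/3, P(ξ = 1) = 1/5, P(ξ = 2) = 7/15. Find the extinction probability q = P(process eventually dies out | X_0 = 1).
q = 5/7

The pgf is f(s) = 1/3 + 1/5·s + 7/15·s². The extinction probability q is the smallest fixed point of f in [0, 1]. Setting s = f(s):
  7/15·s² + (1/5 − 1)·s + 1/3 = 0
  7/15·s² − (1/3 + 7/15)·s + 1/3 = 0
which factors as (s − 1)·(7/15·s − 1/3) = 0, giving roots s = 1 and s = (1/3)/(7/15) = 5/7.
Mean offspring μ = 1/5 + 2·7/15 = 17/15 > 1 (supercritical), so q < 1. The extinction probability is the smaller root: q = (1/3)/(7/15) = 5/7.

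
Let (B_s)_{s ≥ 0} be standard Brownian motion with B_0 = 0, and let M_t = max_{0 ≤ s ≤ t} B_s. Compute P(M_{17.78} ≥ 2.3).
P(M_{17.78} ≥ 2.3) = 2·P(B_{17.78} ≥ 2.3) = 2(1 − Φ(2.3/√17.78)) ≈ 0.5854

By the reflection principle for Brownian motion, P(M_t ≥ a) = 2 · P(B_t ≥ a) for a ≥ 0. Since B_t ~ N(0, t), P(B_t ≥ 2.3) = 1 − Φ(2.3/√t) = 1 − Φ(2.3/√17.78) = 1 − Φ(0.5455). So
  P(M_{17.78} ≥ 2.3) = 2(1 − Φ(0.5455)) ≈ 0.5854.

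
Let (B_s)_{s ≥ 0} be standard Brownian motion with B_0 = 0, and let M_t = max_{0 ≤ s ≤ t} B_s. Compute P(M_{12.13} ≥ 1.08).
P(M_{12.13} ≥ 1.08) = 2·P(B_{12.13} ≥ 1.08) = 2(1 − Φ(1.08/√12.13)) ≈ 0.7565

By the reflection principle for Brownian motion, P(M_t ≥ a) = 2 · P(B_t ≥ a) for a ≥ 0. Since B_t ~ N(0, t), P(B_t ≥ 1.08) = 1 − Φ(1.08/√t) = 1 − Φ(1.08/√12.13) = 1 − Φ(0.3101). So
  P(M_{12.13} ≥ 1.08) = 2(1 − Φ(0.3101)) ≈ 0.7565.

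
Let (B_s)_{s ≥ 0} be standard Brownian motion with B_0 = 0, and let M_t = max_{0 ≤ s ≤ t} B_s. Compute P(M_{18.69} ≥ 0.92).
P(M_{18.69} ≥ 0.92) = 2·P(B_{18.69} ≥ 0.92) = 2(1 − Φ(0.92/√18.69)) ≈ 0.8315

By the reflection principle for Brownian motion, P(M_t ≥ a) = 2 · P(B_t ≥ a) for a ≥ 0. Since B_t ~ N(0, t), P(B_t ≥ 0.92) = 1 − Φ(0.92/√t) = 1 − Φ(0.92/√18.69) = 1 − Φ(0.2128). So
  P(M_{18.69} ≥ 0.92) = 2(1 − Φ(0.2128)) ≈ 0.8315.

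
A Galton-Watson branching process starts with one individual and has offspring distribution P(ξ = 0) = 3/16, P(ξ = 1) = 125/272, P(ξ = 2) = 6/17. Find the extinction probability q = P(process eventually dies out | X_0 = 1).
q = 17/32

The pgf is f(s) = 3/16 + 125/272·s + 6/17·s². The extinction probability q is the smallest fixed point of f in [0, 1]. Setting s = f(s):
  6/17·s² + (125/272 − 1)·s + 3/16 = 0
  6/17·s² − (3/16 + 6/17)·s + 3/16 = 0
which factors as (s − 1)·(6/17·s − 3/16) = 0, giving roots s = 1 and s = (3/16)/(6/17) = 17/32.
Mean offspring μ = 125/272 + 2·6/17 = 317/272 > 1 (supercritical), so q < 1. The extinction probability is the smaller root: q = (3/16)/(6/17) = 17/32.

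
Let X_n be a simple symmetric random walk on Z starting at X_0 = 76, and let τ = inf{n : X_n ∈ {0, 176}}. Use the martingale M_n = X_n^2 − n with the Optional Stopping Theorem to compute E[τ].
E[τ] = 7600

M_n = X_n^2 − n is a martingale (since E[X_{n+1}^2 | F_n] = X_n^2 + 1). By OST (τ has finite mean in a bounded region), E[M_τ] = E[M_0] = X_0^2 − 0 = 76^2 = 5776. Also E[M_τ] = E[X_τ^2] − E[τ]. The walk exits at 0 or 176, with P(hit 176 first) = 76/176, so E[X_τ^2] = 176^2 · 76/176 + 0 = 13376. Thus E[τ] = E[X_τ^2] − E[M_τ] = 13376 − 5776 = 7600 = 76(176 − 76) = 7600.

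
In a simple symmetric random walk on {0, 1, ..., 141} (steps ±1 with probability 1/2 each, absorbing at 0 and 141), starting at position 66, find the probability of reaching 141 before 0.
P(hit 141 before 0) = 66/141 = 22/47

Let u_k = P(hit 141 before 0 | start at k). Then u_0 = 0, u_141 = 1, and u_k = u_{k-1}/2 + u_{k+1}/2 for 1 ≤ k ≤ 140. This harmonic recurrence is solved by u_k = k/141, giving u_66 = 66/141 = 22/47.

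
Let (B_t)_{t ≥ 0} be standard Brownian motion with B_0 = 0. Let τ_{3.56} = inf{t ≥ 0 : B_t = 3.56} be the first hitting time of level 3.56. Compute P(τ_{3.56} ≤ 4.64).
P(τ_{3.56} ≤ 4.64) = 2(1 − Φ(3.56/√4.64)) = 2(1 − Φ(1.6527)) ≈ 0.0984

By the reflection principle for standard BM, P(τ_b ≤ t) = 2 · P(B_t ≥ b). Since B_t ~ N(0, t), P(B_t ≥ 3.56) = 1 − Φ(3.56/√t) = 1 − Φ(3.56/√4.64) = 1 − Φ(1.6527) ≈ 0.04920. Doubling: P(τ_{3.56} ≤ 4.64) ≈ 2 · 0.04920 = 0.09840 ≈ 0.0984.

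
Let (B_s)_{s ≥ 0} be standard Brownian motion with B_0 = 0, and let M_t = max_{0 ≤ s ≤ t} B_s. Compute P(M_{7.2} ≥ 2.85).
P(M_{7.2} ≥ 2.85) = 2·P(B_{7.2} ≥ 2.85) = 2(1 − Φ(2.85/√7.2)) ≈ 0.2882

By the reflection principle for Brownian motion, P(M_t ≥ a) = 2 · P(B_t ≥ a) for a ≥ 0. Since B_t ~ N(0, t), P(B_t ≥ 2.85) = 1 − Φ(2.85/√t) = 1 − Φ(2.85/√7.2) = 1 − Φ(1.0621). So
  P(M_{7.2} ≥ 2.85) = 2(1 − Φ(1.0621)) ≈ 0.2882.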